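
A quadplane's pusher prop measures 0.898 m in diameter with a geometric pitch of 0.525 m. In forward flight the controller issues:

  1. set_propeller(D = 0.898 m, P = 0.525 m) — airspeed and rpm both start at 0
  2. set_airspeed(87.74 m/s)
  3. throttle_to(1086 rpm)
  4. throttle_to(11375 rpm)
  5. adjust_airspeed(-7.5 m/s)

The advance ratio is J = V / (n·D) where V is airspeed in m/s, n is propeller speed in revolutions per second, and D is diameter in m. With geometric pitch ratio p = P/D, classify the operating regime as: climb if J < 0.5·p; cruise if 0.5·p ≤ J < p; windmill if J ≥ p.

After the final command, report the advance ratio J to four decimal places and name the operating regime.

J = 0.4713, regime = cruise

set_propeller: D = 0.898 m, P = 0.525 m (p = P/D = 0.584633); state ← (V=0, rpm=0)
set_airspeed(87.74): V ← 87.74 m/s
throttle_to(1086): rpm ← 1086
throttle_to(11375): rpm ← 11375
adjust_airspeed(-7.5): V ← 87.74 -7.5 = 80.24 m/s
final state: V = 80.24 m/s, rpm = 11375 → n = rpm/60 = 189.583333 rev/s
J = V / (n·D) = 80.24 / (189.583333 × 0.898) = 0.471318
regime bands: climb J<0.2923 | cruise [0.2923, 0.5846) | windmill J≥0.5846
J = 0.4713 → cruise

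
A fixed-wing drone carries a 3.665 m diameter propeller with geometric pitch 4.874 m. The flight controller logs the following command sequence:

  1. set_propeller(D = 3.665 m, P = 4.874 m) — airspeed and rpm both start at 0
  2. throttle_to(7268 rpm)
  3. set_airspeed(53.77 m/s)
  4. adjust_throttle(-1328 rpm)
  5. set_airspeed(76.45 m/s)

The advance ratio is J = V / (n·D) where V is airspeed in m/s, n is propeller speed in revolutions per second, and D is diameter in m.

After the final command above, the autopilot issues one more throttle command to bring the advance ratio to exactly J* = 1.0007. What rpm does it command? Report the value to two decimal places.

rpm = 1250.69

set_propeller: D = 3.665 m, P = 4.874 m (p = P/D = 1.329877); state ← (V=0, rpm=0)
throttle_to(7268): rpm ← 7268
set_airspeed(53.77): V ← 53.77 m/s
adjust_throttle(-1328): rpm ← 7268 -1328 = 5940
set_airspeed(76.45): V ← 76.45 m/s
final state: V = 76.45 m/s, rpm = 5940 → n = rpm/60 = 99.000000 rev/s
target J* = 1.0007; solve J* = V/(n·D) for n: n = V/(J*·D) = 76.45/(1.0007 × 3.665) = 20.844890 rev/s
rpm = 60·n = 1250.693410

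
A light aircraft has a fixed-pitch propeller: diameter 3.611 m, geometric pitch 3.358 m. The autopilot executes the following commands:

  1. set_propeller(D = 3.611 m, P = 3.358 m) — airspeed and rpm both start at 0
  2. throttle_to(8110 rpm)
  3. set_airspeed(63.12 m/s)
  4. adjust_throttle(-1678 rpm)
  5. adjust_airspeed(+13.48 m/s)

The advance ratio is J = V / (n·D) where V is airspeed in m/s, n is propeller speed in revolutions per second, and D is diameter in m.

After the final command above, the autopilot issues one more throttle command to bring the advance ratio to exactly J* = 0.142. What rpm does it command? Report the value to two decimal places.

set_propeller: D = 3.611 m, P = 3.358 m (p = P/D = 0.929936); state ← (V=0, rpm=0)
throttle_to(8110): rpm ← 8110
set_airspeed(63.12): V ← 63.12 m/s
adjust_throttle(-1678): rpm ← 8110 -1678 = 6432
adjust_airspeed(+13.48): V ← 63.12 +13.48 = 76.6 m/s
final state: V = 76.6 m/s, rpm = 6432 → n = rpm/60 = 107.200000 rev/s
target J* = 0.142; solve J* = V/(n·D) for n: n = V/(J*·D) = 76.6/(0.142 × 3.611) = 149.387045 rev/s
rpm = 60·n = 8963.222704

rpm = 8963.22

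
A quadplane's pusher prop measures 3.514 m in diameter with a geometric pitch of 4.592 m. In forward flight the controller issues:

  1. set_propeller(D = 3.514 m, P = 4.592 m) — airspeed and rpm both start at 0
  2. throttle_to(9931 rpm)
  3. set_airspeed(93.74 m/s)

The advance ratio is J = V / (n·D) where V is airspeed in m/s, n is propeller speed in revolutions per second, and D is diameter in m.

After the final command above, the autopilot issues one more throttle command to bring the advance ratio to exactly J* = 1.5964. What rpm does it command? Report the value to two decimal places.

set_propeller: D = 3.514 m, P = 4.592 m (p = P/D = 1.306773); state ← (V=0, rpm=0)
throttle_to(9931): rpm ← 9931
set_airspeed(93.74): V ← 93.74 m/s
final state: V = 93.74 m/s, rpm = 9931 → n = rpm/60 = 165.516667 rev/s
target J* = 1.5964; solve J* = V/(n·D) for n: n = V/(J*·D) = 93.74/(1.5964 × 3.514) = 16.710193 rev/s
rpm = 60·n = 1002.611596

rpm = 1002.61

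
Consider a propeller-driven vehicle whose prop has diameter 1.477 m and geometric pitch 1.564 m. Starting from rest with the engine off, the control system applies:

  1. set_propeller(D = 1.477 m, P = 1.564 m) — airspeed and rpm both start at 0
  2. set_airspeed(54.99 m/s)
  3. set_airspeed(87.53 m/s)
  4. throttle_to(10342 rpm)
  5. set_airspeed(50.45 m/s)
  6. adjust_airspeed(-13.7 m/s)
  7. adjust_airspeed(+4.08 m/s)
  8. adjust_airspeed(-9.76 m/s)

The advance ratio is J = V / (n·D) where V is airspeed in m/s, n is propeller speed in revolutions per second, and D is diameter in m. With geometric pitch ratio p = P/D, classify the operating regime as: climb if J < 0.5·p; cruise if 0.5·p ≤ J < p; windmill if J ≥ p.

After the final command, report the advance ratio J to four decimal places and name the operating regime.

J = 0.1220, regime = climb

set_propeller: D = 1.477 m, P = 1.564 m (p = P/D = 1.058903); state ← (V=0, rpm=0)
set_airspeed(54.99): V ← 54.99 m/s
set_airspeed(87.53): V ← 87.53 m/s
throttle_to(10342): rpm ← 10342
set_airspeed(50.45): V ← 50.45 m/s
adjust_airspeed(-13.7): V ← 50.45 -13.7 = 36.75 m/s
adjust_airspeed(+4.08): V ← 36.75 +4.08 = 40.83 m/s
adjust_airspeed(-9.76): V ← 40.83 -9.76 = 31.07 m/s
final state: V = 31.07 m/s, rpm = 10342 → n = rpm/60 = 172.366667 rev/s
J = V / (n·D) = 31.07 / (172.366667 × 1.477) = 0.122041
regime bands: climb J<0.5295 | cruise [0.5295, 1.0589) | windmill J≥1.0589
J = 0.1220 → climb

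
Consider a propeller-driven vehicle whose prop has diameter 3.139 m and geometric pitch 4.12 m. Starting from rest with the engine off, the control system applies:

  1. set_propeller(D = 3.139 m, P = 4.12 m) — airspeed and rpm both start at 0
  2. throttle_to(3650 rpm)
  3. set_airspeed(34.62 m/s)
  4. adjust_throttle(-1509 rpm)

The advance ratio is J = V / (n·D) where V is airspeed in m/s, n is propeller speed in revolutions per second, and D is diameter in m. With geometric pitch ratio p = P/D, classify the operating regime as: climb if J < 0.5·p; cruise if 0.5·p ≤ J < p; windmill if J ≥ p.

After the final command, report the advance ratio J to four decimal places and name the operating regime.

set_propeller: D = 3.139 m, P = 4.12 m (p = P/D = 1.312520); state ← (V=0, rpm=0)
throttle_to(3650): rpm ← 3650
set_airspeed(34.62): V ← 34.62 m/s
adjust_throttle(-1509): rpm ← 3650 -1509 = 2141
final state: V = 34.62 m/s, rpm = 2141 → n = rpm/60 = 35.683333 rev/s
J = V / (n·D) = 34.62 / (35.683333 × 3.139) = 0.309080
regime bands: climb J<0.6563 | cruise [0.6563, 1.3125) | windmill J≥1.3125
J = 0.3091 → climb

J = 0.3091, regime = climb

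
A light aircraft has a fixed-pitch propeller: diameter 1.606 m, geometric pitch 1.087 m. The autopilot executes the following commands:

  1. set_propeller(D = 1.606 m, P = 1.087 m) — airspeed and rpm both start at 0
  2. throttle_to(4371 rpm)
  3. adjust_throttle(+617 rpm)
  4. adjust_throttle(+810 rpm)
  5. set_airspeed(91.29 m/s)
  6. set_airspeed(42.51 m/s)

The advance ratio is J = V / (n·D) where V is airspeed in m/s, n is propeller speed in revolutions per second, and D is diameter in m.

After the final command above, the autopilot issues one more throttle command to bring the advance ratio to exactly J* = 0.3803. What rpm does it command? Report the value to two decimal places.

set_propeller: D = 1.606 m, P = 1.087 m (p = P/D = 0.676837); state ← (V=0, rpm=0)
throttle_to(4371): rpm ← 4371
adjust_throttle(+617): rpm ← 4371 +617 = 4988
adjust_throttle(+810): rpm ← 4988 +810 = 5798
set_airspeed(91.29): V ← 91.29 m/s
set_airspeed(42.51): V ← 42.51 m/s
final state: V = 42.51 m/s, rpm = 5798 → n = rpm/60 = 96.633333 rev/s
target J* = 0.3803; solve J* = V/(n·D) for n: n = V/(J*·D) = 42.51/(0.3803 × 1.606) = 69.601602 rev/s
rpm = 60·n = 4176.096147

rpm = 4176.10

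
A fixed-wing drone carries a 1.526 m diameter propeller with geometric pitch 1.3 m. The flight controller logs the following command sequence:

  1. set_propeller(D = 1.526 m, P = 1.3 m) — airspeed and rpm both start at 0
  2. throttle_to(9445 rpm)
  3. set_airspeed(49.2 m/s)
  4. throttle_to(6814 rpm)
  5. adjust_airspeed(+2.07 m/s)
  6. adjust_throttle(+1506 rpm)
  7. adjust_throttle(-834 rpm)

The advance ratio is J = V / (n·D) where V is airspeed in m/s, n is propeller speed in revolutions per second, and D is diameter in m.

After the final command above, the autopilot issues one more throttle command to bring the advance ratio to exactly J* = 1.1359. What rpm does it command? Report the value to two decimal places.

set_propeller: D = 1.526 m, P = 1.3 m (p = P/D = 0.851900); state ← (V=0, rpm=0)
throttle_to(9445): rpm ← 9445
set_airspeed(49.2): V ← 49.2 m/s
throttle_to(6814): rpm ← 6814
adjust_airspeed(+2.07): V ← 49.2 +2.07 = 51.27 m/s
adjust_throttle(+1506): rpm ← 6814 +1506 = 8320
adjust_throttle(-834): rpm ← 8320 -834 = 7486
final state: V = 51.27 m/s, rpm = 7486 → n = rpm/60 = 124.766667 rev/s
target J* = 1.1359; solve J* = V/(n·D) for n: n = V/(J*·D) = 51.27/(1.1359 × 1.526) = 29.577992 rev/s
rpm = 60·n = 1774.679508

rpm = 1774.68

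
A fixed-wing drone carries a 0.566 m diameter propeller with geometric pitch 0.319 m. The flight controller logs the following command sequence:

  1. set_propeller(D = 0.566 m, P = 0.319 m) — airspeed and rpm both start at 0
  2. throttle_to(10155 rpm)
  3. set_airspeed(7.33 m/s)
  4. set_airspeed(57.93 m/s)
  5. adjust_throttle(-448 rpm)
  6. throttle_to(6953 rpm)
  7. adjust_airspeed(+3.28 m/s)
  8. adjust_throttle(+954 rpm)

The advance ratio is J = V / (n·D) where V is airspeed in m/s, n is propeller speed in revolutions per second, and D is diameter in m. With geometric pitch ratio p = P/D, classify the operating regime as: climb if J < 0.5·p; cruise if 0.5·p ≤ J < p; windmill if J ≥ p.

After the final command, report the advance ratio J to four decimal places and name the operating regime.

J = 0.8206, regime = windmill

set_propeller: D = 0.566 m, P = 0.319 m (p = P/D = 0.563604); state ← (V=0, rpm=0)
throttle_to(10155): rpm ← 10155
set_airspeed(7.33): V ← 7.33 m/s
set_airspeed(57.93): V ← 57.93 m/s
adjust_throttle(-448): rpm ← 10155 -448 = 9707
throttle_to(6953): rpm ← 6953
adjust_airspeed(+3.28): V ← 57.93 +3.28 = 61.21 m/s
adjust_throttle(+954): rpm ← 6953 +954 = 7907
final state: V = 61.21 m/s, rpm = 7907 → n = rpm/60 = 131.783333 rev/s
J = V / (n·D) = 61.21 / (131.783333 × 0.566) = 0.820626
regime bands: climb J<0.2818 | cruise [0.2818, 0.5636) | windmill J≥0.5636
J = 0.8206 → windmill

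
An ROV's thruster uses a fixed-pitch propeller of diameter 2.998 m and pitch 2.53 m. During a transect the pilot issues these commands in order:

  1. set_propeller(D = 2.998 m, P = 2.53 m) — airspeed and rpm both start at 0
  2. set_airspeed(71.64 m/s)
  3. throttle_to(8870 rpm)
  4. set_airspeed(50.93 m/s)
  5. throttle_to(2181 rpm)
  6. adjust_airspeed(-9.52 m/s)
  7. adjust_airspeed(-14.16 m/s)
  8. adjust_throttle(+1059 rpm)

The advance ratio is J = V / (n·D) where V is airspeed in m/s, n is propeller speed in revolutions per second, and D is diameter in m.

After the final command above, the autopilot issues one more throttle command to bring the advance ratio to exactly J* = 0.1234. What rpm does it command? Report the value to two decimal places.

set_propeller: D = 2.998 m, P = 2.53 m (p = P/D = 0.843896); state ← (V=0, rpm=0)
set_airspeed(71.64): V ← 71.64 m/s
throttle_to(8870): rpm ← 8870
set_airspeed(50.93): V ← 50.93 m/s
throttle_to(2181): rpm ← 2181
adjust_airspeed(-9.52): V ← 50.93 -9.52 = 41.41 m/s
adjust_airspeed(-14.16): V ← 41.41 -14.16 = 27.25 m/s
adjust_throttle(+1059): rpm ← 2181 +1059 = 3240
final state: V = 27.25 m/s, rpm = 3240 → n = rpm/60 = 54.000000 rev/s
target J* = 0.1234; solve J* = V/(n·D) for n: n = V/(J*·D) = 27.25/(0.1234 × 2.998) = 73.657965 rev/s
rpm = 60·n = 4419.477923

rpm = 4419.48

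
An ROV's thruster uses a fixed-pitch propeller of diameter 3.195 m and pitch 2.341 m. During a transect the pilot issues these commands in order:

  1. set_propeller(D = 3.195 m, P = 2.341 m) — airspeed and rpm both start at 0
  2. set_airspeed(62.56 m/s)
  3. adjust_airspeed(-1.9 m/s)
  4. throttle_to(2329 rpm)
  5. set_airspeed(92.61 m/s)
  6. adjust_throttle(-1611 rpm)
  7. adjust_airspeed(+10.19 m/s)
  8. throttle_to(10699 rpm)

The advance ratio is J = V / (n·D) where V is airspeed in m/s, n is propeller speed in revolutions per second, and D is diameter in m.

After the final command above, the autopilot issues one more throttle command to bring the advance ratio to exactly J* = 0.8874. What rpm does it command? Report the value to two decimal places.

rpm = 2175.47

set_propeller: D = 3.195 m, P = 2.341 m (p = P/D = 0.732707); state ← (V=0, rpm=0)
set_airspeed(62.56): V ← 62.56 m/s
adjust_airspeed(-1.9): V ← 62.56 -1.9 = 60.66 m/s
throttle_to(2329): rpm ← 2329
set_airspeed(92.61): V ← 92.61 m/s
adjust_throttle(-1611): rpm ← 2329 -1611 = 718
adjust_airspeed(+10.19): V ← 92.61 +10.19 = 102.8 m/s
throttle_to(10699): rpm ← 10699
final state: V = 102.8 m/s, rpm = 10699 → n = rpm/60 = 178.316667 rev/s
target J* = 0.8874; solve J* = V/(n·D) for n: n = V/(J*·D) = 102.8/(0.8874 × 3.195) = 36.257915 rev/s
rpm = 60·n = 2175.474906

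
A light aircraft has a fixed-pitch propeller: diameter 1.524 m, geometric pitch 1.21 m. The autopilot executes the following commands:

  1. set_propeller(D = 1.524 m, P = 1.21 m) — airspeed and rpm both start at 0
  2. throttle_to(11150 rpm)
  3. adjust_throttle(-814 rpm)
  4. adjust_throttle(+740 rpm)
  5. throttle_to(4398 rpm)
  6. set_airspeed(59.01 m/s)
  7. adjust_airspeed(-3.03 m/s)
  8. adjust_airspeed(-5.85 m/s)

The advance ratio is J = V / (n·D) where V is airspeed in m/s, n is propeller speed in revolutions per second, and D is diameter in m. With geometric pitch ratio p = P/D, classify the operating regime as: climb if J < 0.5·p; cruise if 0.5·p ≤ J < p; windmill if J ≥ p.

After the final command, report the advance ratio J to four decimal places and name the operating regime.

set_propeller: D = 1.524 m, P = 1.21 m (p = P/D = 0.793963); state ← (V=0, rpm=0)
throttle_to(11150): rpm ← 11150
adjust_throttle(-814): rpm ← 11150 -814 = 10336
adjust_throttle(+740): rpm ← 10336 +740 = 11076
throttle_to(4398): rpm ← 4398
set_airspeed(59.01): V ← 59.01 m/s
adjust_airspeed(-3.03): V ← 59.01 -3.03 = 55.98 m/s
adjust_airspeed(-5.85): V ← 55.98 -5.85 = 50.13 m/s
final state: V = 50.13 m/s, rpm = 4398 → n = rpm/60 = 73.300000 rev/s
J = V / (n·D) = 50.13 / (73.300000 × 1.524) = 0.448754
regime bands: climb J<0.3970 | cruise [0.3970, 0.7940) | windmill J≥0.7940
J = 0.4488 → cruise

J = 0.4488, regime = cruise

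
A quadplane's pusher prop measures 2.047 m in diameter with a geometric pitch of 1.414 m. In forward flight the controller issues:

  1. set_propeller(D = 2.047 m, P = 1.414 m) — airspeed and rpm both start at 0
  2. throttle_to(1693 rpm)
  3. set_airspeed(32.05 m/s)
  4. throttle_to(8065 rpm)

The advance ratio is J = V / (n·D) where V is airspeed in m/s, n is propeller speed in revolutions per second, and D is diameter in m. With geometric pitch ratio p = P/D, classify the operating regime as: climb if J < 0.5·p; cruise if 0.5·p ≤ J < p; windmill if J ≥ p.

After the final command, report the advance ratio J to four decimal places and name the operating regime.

set_propeller: D = 2.047 m, P = 1.414 m (p = P/D = 0.690767); state ← (V=0, rpm=0)
throttle_to(1693): rpm ← 1693
set_airspeed(32.05): V ← 32.05 m/s
throttle_to(8065): rpm ← 8065
final state: V = 32.05 m/s, rpm = 8065 → n = rpm/60 = 134.416667 rev/s
J = V / (n·D) = 32.05 / (134.416667 × 2.047) = 0.116482
regime bands: climb J<0.3454 | cruise [0.3454, 0.6908) | windmill J≥0.6908
J = 0.1165 → climb

J = 0.1165, regime = climb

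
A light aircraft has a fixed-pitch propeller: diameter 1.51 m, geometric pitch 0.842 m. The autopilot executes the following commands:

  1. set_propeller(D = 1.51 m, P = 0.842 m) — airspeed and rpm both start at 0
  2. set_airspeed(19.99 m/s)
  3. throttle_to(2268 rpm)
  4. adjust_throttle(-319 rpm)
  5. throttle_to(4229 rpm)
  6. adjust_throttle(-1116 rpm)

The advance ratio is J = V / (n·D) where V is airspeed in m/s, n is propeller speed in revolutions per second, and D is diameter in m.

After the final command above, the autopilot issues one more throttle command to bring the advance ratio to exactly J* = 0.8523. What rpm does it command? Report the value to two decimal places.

set_propeller: D = 1.51 m, P = 0.842 m (p = P/D = 0.557616); state ← (V=0, rpm=0)
set_airspeed(19.99): V ← 19.99 m/s
throttle_to(2268): rpm ← 2268
adjust_throttle(-319): rpm ← 2268 -319 = 1949
throttle_to(4229): rpm ← 4229
adjust_throttle(-1116): rpm ← 4229 -1116 = 3113
final state: V = 19.99 m/s, rpm = 3113 → n = rpm/60 = 51.883333 rev/s
target J* = 0.8523; solve J* = V/(n·D) for n: n = V/(J*·D) = 19.99/(0.8523 × 1.51) = 15.532571 rev/s
rpm = 60·n = 931.954283

rpm = 931.95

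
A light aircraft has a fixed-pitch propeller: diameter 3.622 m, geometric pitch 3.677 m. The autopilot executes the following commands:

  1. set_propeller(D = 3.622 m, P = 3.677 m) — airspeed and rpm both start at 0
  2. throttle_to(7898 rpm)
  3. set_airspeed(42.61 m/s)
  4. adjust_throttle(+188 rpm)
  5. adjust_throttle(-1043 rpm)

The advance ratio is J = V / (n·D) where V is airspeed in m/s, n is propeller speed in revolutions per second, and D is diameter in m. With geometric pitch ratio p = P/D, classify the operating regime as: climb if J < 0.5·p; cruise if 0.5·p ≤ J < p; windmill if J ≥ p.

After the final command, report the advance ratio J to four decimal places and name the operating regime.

J = 0.1002, regime = climb

set_propeller: D = 3.622 m, P = 3.677 m (p = P/D = 1.015185); state ← (V=0, rpm=0)
throttle_to(7898): rpm ← 7898
set_airspeed(42.61): V ← 42.61 m/s
adjust_throttle(+188): rpm ← 7898 +188 = 8086
adjust_throttle(-1043): rpm ← 8086 -1043 = 7043
final state: V = 42.61 m/s, rpm = 7043 → n = rpm/60 = 117.383333 rev/s
J = V / (n·D) = 42.61 / (117.383333 × 3.622) = 0.100221
regime bands: climb J<0.5076 | cruise [0.5076, 1.0152) | windmill J≥1.0152
J = 0.1002 → climb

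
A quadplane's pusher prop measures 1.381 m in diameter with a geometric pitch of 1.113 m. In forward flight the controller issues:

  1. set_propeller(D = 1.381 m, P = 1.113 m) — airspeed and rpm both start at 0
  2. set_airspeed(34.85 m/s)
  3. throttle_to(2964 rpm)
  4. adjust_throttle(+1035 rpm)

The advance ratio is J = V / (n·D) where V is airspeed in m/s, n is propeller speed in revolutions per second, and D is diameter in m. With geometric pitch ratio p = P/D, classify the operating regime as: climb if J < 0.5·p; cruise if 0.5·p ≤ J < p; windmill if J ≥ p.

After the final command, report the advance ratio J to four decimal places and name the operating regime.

set_propeller: D = 1.381 m, P = 1.113 m (p = P/D = 0.805938); state ← (V=0, rpm=0)
set_airspeed(34.85): V ← 34.85 m/s
throttle_to(2964): rpm ← 2964
adjust_throttle(+1035): rpm ← 2964 +1035 = 3999
final state: V = 34.85 m/s, rpm = 3999 → n = rpm/60 = 66.650000 rev/s
J = V / (n·D) = 34.85 / (66.650000 × 1.381) = 0.378625
regime bands: climb J<0.4030 | cruise [0.4030, 0.8059) | windmill J≥0.8059
J = 0.3786 → climb

J = 0.3786, regime = climb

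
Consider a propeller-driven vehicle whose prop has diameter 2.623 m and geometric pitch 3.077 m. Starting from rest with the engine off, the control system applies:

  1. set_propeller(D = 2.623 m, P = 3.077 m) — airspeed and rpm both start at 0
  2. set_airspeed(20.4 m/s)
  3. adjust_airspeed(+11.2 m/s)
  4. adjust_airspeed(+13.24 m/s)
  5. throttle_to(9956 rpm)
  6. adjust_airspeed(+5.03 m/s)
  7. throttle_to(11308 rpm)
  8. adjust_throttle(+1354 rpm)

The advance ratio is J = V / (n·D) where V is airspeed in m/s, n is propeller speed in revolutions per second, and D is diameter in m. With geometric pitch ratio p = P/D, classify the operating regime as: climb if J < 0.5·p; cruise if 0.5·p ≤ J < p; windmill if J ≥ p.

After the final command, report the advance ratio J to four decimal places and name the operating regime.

J = 0.0901, regime = climb

set_propeller: D = 2.623 m, P = 3.077 m (p = P/D = 1.173084); state ← (V=0, rpm=0)
set_airspeed(20.4): V ← 20.4 m/s
adjust_airspeed(+11.2): V ← 20.4 +11.2 = 31.6 m/s
adjust_airspeed(+13.24): V ← 31.6 +13.24 = 44.84 m/s
throttle_to(9956): rpm ← 9956
adjust_airspeed(+5.03): V ← 44.84 +5.03 = 49.87 m/s
throttle_to(11308): rpm ← 11308
adjust_throttle(+1354): rpm ← 11308 +1354 = 12662
final state: V = 49.87 m/s, rpm = 12662 → n = rpm/60 = 211.033333 rev/s
J = V / (n·D) = 49.87 / (211.033333 × 2.623) = 0.090093
regime bands: climb J<0.5865 | cruise [0.5865, 1.1731) | windmill J≥1.1731
J = 0.0901 → climb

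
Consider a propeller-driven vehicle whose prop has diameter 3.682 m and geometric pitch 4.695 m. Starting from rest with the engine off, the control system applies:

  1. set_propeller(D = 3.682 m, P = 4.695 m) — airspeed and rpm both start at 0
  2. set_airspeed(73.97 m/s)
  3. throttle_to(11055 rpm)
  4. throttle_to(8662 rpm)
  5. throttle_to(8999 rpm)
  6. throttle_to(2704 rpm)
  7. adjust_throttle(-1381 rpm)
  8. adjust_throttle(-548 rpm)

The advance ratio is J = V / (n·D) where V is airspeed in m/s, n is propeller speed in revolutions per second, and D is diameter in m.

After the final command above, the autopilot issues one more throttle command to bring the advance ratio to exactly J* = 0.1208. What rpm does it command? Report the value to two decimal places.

set_propeller: D = 3.682 m, P = 4.695 m (p = P/D = 1.275122); state ← (V=0, rpm=0)
set_airspeed(73.97): V ← 73.97 m/s
throttle_to(11055): rpm ← 11055
throttle_to(8662): rpm ← 8662
throttle_to(8999): rpm ← 8999
throttle_to(2704): rpm ← 2704
adjust_throttle(-1381): rpm ← 2704 -1381 = 1323
adjust_throttle(-548): rpm ← 1323 -548 = 775
final state: V = 73.97 m/s, rpm = 775 → n = rpm/60 = 12.916667 rev/s
target J* = 0.1208; solve J* = V/(n·D) for n: n = V/(J*·D) = 73.97/(0.1208 × 3.682) = 166.304844 rev/s
rpm = 60·n = 9978.290664

rpm = 9978.29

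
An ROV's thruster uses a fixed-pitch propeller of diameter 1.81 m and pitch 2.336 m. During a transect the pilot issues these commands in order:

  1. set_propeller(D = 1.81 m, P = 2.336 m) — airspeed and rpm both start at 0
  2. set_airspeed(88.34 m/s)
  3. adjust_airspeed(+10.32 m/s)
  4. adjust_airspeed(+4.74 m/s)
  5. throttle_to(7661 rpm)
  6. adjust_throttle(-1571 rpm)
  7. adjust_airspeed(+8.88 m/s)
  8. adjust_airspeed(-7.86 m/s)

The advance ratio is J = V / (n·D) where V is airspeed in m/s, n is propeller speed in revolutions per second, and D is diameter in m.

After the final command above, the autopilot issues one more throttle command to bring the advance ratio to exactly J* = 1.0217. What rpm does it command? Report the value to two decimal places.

rpm = 3387.92

set_propeller: D = 1.81 m, P = 2.336 m (p = P/D = 1.290608); state ← (V=0, rpm=0)
set_airspeed(88.34): V ← 88.34 m/s
adjust_airspeed(+10.32): V ← 88.34 +10.32 = 98.66 m/s
adjust_airspeed(+4.74): V ← 98.66 +4.74 = 103.4 m/s
throttle_to(7661): rpm ← 7661
adjust_throttle(-1571): rpm ← 7661 -1571 = 6090
adjust_airspeed(+8.88): V ← 103.4 +8.88 = 112.28 m/s
adjust_airspeed(-7.86): V ← 112.28 -7.86 = 104.42 m/s
final state: V = 104.42 m/s, rpm = 6090 → n = rpm/60 = 101.500000 rev/s
target J* = 1.0217; solve J* = V/(n·D) for n: n = V/(J*·D) = 104.42/(1.0217 × 1.81) = 56.465310 rev/s
rpm = 60·n = 3387.918630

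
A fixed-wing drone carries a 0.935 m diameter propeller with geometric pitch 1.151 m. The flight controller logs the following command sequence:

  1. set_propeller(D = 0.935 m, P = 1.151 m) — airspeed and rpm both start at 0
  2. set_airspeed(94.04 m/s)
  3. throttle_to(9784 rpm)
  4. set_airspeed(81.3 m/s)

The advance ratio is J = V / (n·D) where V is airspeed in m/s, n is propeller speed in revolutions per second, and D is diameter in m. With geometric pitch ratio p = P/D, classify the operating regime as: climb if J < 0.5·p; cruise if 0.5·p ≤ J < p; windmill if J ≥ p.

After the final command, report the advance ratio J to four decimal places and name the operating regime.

J = 0.5332, regime = climb

set_propeller: D = 0.935 m, P = 1.151 m (p = P/D = 1.231016); state ← (V=0, rpm=0)
set_airspeed(94.04): V ← 94.04 m/s
throttle_to(9784): rpm ← 9784
set_airspeed(81.3): V ← 81.3 m/s
final state: V = 81.3 m/s, rpm = 9784 → n = rpm/60 = 163.066667 rev/s
J = V / (n·D) = 81.3 / (163.066667 × 0.935) = 0.533229
regime bands: climb J<0.6155 | cruise [0.6155, 1.2310) | windmill J≥1.2310
J = 0.5332 → climb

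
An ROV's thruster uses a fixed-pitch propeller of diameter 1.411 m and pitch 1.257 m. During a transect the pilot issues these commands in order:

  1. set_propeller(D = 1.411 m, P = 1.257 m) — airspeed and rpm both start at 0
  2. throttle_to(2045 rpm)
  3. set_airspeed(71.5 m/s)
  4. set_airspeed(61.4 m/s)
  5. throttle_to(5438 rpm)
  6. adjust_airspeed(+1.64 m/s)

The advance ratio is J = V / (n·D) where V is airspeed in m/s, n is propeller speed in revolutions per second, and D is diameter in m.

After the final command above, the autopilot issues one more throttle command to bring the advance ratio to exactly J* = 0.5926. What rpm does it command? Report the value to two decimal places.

rpm = 4523.54

set_propeller: D = 1.411 m, P = 1.257 m (p = P/D = 0.890858); state ← (V=0, rpm=0)
throttle_to(2045): rpm ← 2045
set_airspeed(71.5): V ← 71.5 m/s
set_airspeed(61.4): V ← 61.4 m/s
throttle_to(5438): rpm ← 5438
adjust_airspeed(+1.64): V ← 61.4 +1.64 = 63.04 m/s
final state: V = 63.04 m/s, rpm = 5438 → n = rpm/60 = 90.633333 rev/s
target J* = 0.5926; solve J* = V/(n·D) for n: n = V/(J*·D) = 63.04/(0.5926 × 1.411) = 75.392396 rev/s
rpm = 60·n = 4523.543739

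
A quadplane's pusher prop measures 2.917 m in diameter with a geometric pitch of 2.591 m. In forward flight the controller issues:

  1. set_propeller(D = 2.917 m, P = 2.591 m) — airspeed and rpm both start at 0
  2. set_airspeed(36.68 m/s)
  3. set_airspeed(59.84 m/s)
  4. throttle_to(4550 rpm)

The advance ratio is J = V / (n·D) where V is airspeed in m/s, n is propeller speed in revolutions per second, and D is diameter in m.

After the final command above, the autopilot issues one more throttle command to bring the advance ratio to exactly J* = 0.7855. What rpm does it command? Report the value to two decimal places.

set_propeller: D = 2.917 m, P = 2.591 m (p = P/D = 0.888241); state ← (V=0, rpm=0)
set_airspeed(36.68): V ← 36.68 m/s
set_airspeed(59.84): V ← 59.84 m/s
throttle_to(4550): rpm ← 4550
final state: V = 59.84 m/s, rpm = 4550 → n = rpm/60 = 75.833333 rev/s
target J* = 0.7855; solve J* = V/(n·D) for n: n = V/(J*·D) = 59.84/(0.7855 × 2.917) = 26.116139 rev/s
rpm = 60·n = 1566.968322

rpm = 1566.97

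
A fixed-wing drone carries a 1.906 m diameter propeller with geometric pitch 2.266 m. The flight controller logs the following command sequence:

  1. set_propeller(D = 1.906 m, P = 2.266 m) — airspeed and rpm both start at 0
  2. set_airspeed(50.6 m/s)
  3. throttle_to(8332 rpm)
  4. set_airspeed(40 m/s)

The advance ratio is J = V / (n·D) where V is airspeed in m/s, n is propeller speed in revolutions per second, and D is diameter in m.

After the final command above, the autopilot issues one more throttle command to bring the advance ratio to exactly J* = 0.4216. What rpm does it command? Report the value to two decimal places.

rpm = 2986.67

set_propeller: D = 1.906 m, P = 2.266 m (p = P/D = 1.188877); state ← (V=0, rpm=0)
set_airspeed(50.6): V ← 50.6 m/s
throttle_to(8332): rpm ← 8332
set_airspeed(40): V ← 40 m/s
final state: V = 40 m/s, rpm = 8332 → n = rpm/60 = 138.866667 rev/s
target J* = 0.4216; solve J* = V/(n·D) for n: n = V/(J*·D) = 40/(0.4216 × 1.906) = 49.777891 rev/s
rpm = 60·n = 2986.673463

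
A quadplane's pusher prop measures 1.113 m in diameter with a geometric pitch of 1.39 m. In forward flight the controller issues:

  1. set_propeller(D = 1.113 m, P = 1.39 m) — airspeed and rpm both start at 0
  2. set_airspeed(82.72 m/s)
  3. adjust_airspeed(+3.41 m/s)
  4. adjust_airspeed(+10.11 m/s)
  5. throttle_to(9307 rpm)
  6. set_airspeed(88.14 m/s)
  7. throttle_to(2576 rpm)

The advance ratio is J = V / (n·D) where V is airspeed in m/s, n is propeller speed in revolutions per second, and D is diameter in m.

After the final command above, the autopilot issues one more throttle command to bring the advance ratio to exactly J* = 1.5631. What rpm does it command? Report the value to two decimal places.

rpm = 3039.78

set_propeller: D = 1.113 m, P = 1.39 m (p = P/D = 1.248877); state ← (V=0, rpm=0)
set_airspeed(82.72): V ← 82.72 m/s
adjust_airspeed(+3.41): V ← 82.72 +3.41 = 86.13 m/s
adjust_airspeed(+10.11): V ← 86.13 +10.11 = 96.24 m/s
throttle_to(9307): rpm ← 9307
set_airspeed(88.14): V ← 88.14 m/s
throttle_to(2576): rpm ← 2576
final state: V = 88.14 m/s, rpm = 2576 → n = rpm/60 = 42.933333 rev/s
target J* = 1.5631; solve J* = V/(n·D) for n: n = V/(J*·D) = 88.14/(1.5631 × 1.113) = 50.663025 rev/s
rpm = 60·n = 3039.781511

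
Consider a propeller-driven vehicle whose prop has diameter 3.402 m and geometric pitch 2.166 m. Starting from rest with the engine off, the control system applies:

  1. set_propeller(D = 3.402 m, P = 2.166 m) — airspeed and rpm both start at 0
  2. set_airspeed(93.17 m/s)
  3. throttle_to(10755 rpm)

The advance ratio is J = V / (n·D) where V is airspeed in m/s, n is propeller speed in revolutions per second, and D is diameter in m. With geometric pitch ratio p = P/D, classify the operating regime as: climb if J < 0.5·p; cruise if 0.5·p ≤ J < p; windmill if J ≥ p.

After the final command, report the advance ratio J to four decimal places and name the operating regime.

set_propeller: D = 3.402 m, P = 2.166 m (p = P/D = 0.636684); state ← (V=0, rpm=0)
set_airspeed(93.17): V ← 93.17 m/s
throttle_to(10755): rpm ← 10755
final state: V = 93.17 m/s, rpm = 10755 → n = rpm/60 = 179.250000 rev/s
J = V / (n·D) = 93.17 / (179.250000 × 3.402) = 0.152786
regime bands: climb J<0.3183 | cruise [0.3183, 0.6367) | windmill J≥0.6367
J = 0.1528 → climb

J = 0.1528, regime = climb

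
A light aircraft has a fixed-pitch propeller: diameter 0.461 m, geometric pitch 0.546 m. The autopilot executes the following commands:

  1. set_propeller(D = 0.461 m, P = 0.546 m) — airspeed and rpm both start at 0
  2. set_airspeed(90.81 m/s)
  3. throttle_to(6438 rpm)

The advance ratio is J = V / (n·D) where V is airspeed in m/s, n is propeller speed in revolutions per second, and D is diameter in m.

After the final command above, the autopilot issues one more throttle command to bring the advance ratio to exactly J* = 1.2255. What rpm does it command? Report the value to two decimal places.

rpm = 9644.30

set_propeller: D = 0.461 m, P = 0.546 m (p = P/D = 1.184382); state ← (V=0, rpm=0)
set_airspeed(90.81): V ← 90.81 m/s
throttle_to(6438): rpm ← 6438
final state: V = 90.81 m/s, rpm = 6438 → n = rpm/60 = 107.300000 rev/s
target J* = 1.2255; solve J* = V/(n·D) for n: n = V/(J*·D) = 90.81/(1.2255 × 0.461) = 160.738324 rev/s
rpm = 60·n = 9644.299418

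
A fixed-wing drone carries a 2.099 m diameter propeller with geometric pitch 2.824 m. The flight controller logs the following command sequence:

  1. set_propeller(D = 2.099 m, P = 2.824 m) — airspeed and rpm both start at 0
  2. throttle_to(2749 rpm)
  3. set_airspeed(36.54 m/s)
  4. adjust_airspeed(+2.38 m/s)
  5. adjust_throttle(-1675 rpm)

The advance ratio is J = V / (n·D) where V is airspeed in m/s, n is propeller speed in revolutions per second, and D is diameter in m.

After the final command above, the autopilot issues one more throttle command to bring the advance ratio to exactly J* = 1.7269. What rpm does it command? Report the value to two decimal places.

set_propeller: D = 2.099 m, P = 2.824 m (p = P/D = 1.345403); state ← (V=0, rpm=0)
throttle_to(2749): rpm ← 2749
set_airspeed(36.54): V ← 36.54 m/s
adjust_airspeed(+2.38): V ← 36.54 +2.38 = 38.92 m/s
adjust_throttle(-1675): rpm ← 2749 -1675 = 1074
final state: V = 38.92 m/s, rpm = 1074 → n = rpm/60 = 17.900000 rev/s
target J* = 1.7269; solve J* = V/(n·D) for n: n = V/(J*·D) = 38.92/(1.7269 × 2.099) = 10.737253 rev/s
rpm = 60·n = 644.235205

rpm = 644.24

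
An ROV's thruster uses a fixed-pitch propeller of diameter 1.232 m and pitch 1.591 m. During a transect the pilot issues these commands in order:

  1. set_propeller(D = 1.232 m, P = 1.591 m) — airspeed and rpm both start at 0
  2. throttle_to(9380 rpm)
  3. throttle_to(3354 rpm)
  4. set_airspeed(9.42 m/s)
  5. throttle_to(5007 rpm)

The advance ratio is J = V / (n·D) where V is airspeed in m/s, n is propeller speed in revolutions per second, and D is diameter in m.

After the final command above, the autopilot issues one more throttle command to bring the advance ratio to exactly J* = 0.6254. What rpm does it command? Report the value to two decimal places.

rpm = 733.56

set_propeller: D = 1.232 m, P = 1.591 m (p = P/D = 1.291396); state ← (V=0, rpm=0)
throttle_to(9380): rpm ← 9380
throttle_to(3354): rpm ← 3354
set_airspeed(9.42): V ← 9.42 m/s
throttle_to(5007): rpm ← 5007
final state: V = 9.42 m/s, rpm = 5007 → n = rpm/60 = 83.450000 rev/s
target J* = 0.6254; solve J* = V/(n·D) for n: n = V/(J*·D) = 9.42/(0.6254 × 1.232) = 12.225942 rev/s
rpm = 60·n = 733.556498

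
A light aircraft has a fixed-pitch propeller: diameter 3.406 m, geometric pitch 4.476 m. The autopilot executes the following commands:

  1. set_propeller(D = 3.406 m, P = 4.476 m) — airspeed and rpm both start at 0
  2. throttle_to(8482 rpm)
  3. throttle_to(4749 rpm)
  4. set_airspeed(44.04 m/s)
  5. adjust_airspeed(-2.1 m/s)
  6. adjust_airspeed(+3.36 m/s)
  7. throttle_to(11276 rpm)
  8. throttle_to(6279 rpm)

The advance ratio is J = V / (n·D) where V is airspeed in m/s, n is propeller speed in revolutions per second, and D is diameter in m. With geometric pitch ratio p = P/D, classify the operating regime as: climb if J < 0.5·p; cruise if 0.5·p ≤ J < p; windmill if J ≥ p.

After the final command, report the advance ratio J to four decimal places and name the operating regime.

set_propeller: D = 3.406 m, P = 4.476 m (p = P/D = 1.314151); state ← (V=0, rpm=0)
throttle_to(8482): rpm ← 8482
throttle_to(4749): rpm ← 4749
set_airspeed(44.04): V ← 44.04 m/s
adjust_airspeed(-2.1): V ← 44.04 -2.1 = 41.94 m/s
adjust_airspeed(+3.36): V ← 41.94 +3.36 = 45.3 m/s
throttle_to(11276): rpm ← 11276
throttle_to(6279): rpm ← 6279
final state: V = 45.3 m/s, rpm = 6279 → n = rpm/60 = 104.650000 rev/s
J = V / (n·D) = 45.3 / (104.650000 × 3.406) = 0.127091
regime bands: climb J<0.6571 | cruise [0.6571, 1.3142) | windmill J≥1.3142
J = 0.1271 → climb

J = 0.1271, regime = climb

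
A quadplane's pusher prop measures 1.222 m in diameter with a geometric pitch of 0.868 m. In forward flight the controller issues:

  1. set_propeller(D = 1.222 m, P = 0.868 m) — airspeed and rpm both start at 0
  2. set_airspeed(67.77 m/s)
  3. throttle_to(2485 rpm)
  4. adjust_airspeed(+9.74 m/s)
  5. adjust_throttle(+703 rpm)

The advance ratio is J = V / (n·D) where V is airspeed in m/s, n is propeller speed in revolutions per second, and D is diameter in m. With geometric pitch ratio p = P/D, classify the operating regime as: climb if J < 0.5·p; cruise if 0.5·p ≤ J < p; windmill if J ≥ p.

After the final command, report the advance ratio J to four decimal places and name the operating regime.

set_propeller: D = 1.222 m, P = 0.868 m (p = P/D = 0.710311); state ← (V=0, rpm=0)
set_airspeed(67.77): V ← 67.77 m/s
throttle_to(2485): rpm ← 2485
adjust_airspeed(+9.74): V ← 67.77 +9.74 = 77.51 m/s
adjust_throttle(+703): rpm ← 2485 +703 = 3188
final state: V = 77.51 m/s, rpm = 3188 → n = rpm/60 = 53.133333 rev/s
J = V / (n·D) = 77.51 / (53.133333 × 1.222) = 1.193767
regime bands: climb J<0.3552 | cruise [0.3552, 0.7103) | windmill J≥0.7103
J = 1.1938 → windmill

J = 1.1938, regime = windmill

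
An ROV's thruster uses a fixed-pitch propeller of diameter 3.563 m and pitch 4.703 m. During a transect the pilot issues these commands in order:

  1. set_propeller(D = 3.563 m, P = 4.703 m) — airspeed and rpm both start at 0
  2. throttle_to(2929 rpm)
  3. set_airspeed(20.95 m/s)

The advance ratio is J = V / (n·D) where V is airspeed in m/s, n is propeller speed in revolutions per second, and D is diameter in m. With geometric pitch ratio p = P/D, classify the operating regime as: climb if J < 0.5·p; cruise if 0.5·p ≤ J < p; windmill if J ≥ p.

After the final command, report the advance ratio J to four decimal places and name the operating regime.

J = 0.1204, regime = climb

set_propeller: D = 3.563 m, P = 4.703 m (p = P/D = 1.319955); state ← (V=0, rpm=0)
throttle_to(2929): rpm ← 2929
set_airspeed(20.95): V ← 20.95 m/s
final state: V = 20.95 m/s, rpm = 2929 → n = rpm/60 = 48.816667 rev/s
J = V / (n·D) = 20.95 / (48.816667 × 3.563) = 0.120448
regime bands: climb J<0.6600 | cruise [0.6600, 1.3200) | windmill J≥1.3200
J = 0.1204 → climb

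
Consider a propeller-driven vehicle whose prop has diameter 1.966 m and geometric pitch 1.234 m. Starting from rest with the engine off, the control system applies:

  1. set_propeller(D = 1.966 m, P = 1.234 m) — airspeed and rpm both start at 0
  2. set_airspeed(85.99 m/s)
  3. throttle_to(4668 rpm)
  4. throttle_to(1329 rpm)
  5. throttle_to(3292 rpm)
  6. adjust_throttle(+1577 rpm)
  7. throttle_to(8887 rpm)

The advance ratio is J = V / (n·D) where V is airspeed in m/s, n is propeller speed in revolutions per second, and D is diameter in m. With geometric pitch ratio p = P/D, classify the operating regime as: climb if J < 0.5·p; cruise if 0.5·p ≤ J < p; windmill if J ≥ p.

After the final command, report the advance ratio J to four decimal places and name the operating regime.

J = 0.2953, regime = climb

set_propeller: D = 1.966 m, P = 1.234 m (p = P/D = 0.627670); state ← (V=0, rpm=0)
set_airspeed(85.99): V ← 85.99 m/s
throttle_to(4668): rpm ← 4668
throttle_to(1329): rpm ← 1329
throttle_to(3292): rpm ← 3292
adjust_throttle(+1577): rpm ← 3292 +1577 = 4869
throttle_to(8887): rpm ← 8887
final state: V = 85.99 m/s, rpm = 8887 → n = rpm/60 = 148.116667 rev/s
J = V / (n·D) = 85.99 / (148.116667 × 1.966) = 0.295298
regime bands: climb J<0.3138 | cruise [0.3138, 0.6277) | windmill J≥0.6277
J = 0.2953 → climb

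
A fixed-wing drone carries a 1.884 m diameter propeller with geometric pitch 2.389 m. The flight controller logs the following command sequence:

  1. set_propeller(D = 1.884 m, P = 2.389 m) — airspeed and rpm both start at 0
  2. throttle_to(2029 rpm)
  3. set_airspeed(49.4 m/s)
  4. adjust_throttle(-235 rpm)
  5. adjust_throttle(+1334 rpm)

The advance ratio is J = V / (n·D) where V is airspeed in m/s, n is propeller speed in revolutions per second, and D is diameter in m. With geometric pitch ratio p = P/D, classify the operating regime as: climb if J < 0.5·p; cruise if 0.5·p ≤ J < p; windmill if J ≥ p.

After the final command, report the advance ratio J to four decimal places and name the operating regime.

J = 0.5030, regime = climb

set_propeller: D = 1.884 m, P = 2.389 m (p = P/D = 1.268047); state ← (V=0, rpm=0)
throttle_to(2029): rpm ← 2029
set_airspeed(49.4): V ← 49.4 m/s
adjust_throttle(-235): rpm ← 2029 -235 = 1794
adjust_throttle(+1334): rpm ← 1794 +1334 = 3128
final state: V = 49.4 m/s, rpm = 3128 → n = rpm/60 = 52.133333 rev/s
J = V / (n·D) = 49.4 / (52.133333 × 1.884) = 0.502957
regime bands: climb J<0.6340 | cruise [0.6340, 1.2680) | windmill J≥1.2680
J = 0.5030 → climb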